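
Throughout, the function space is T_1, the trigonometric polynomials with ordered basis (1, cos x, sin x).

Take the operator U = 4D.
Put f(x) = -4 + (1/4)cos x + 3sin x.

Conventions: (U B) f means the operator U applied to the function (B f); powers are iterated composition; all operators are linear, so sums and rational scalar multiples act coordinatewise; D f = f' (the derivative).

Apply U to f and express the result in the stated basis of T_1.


D f = 3cos x - (1/4)sin x
(4D) f = 12cos x - sin x

the image equals g(x) = 12cos x - sin x


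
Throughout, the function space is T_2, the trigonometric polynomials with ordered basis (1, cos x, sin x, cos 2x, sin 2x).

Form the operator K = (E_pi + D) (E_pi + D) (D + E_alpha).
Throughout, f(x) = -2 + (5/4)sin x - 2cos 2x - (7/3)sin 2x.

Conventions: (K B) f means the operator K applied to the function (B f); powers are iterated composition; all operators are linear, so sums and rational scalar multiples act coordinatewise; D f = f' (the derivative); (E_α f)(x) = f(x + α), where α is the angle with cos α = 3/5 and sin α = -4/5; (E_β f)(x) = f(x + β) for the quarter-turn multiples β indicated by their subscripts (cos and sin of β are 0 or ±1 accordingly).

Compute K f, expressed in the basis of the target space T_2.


the image equals g(x) = -2 - (3/2)cos x + (1/2)sin x + (248/15)cos 2x - (11/15)sin 2x

D f = (5/4)cos x - (14/3)cos 2x + 4sin 2x
E_alpha f = -2 - cos x + (3/4)sin x + (14/5)cos 2x - (19/15)sin 2x
(D + E_alpha) f = -2 + (1/4)cos x + (3/4)sin x - (28/15)cos 2x + (41/15)sin 2x
E_pi (D + E_alpha) f = -2 - (1/4)cos x - (3/4)sin x - (28/15)cos 2x + (41/15)sin 2x
D (D + E_alpha) f = (3/4)cos x - (1/4)sin x + (82/15)cos 2x + (56/15)sin 2x
(E_pi + D) (D + E_alpha) f = -2 + (1/2)cos x - sin x + (18/5)cos 2x + (97/15)sin 2x
E_pi (E_pi + D) (D + E_alpha) f = -2 - (1/2)cos x + sin x + (18/5)cos 2x + (97/15)sin 2x
D (E_pi + D) (D + E_alpha) f = -cos x - (1/2)sin x + (194/15)cos 2x - (36/5)sin 2x
(E_pi + D) (E_pi + D) (D + E_alpha) f = -2 - (3/2)cos x + (1/2)sin x + (248/15)cos 2x - (11/15)sin 2x


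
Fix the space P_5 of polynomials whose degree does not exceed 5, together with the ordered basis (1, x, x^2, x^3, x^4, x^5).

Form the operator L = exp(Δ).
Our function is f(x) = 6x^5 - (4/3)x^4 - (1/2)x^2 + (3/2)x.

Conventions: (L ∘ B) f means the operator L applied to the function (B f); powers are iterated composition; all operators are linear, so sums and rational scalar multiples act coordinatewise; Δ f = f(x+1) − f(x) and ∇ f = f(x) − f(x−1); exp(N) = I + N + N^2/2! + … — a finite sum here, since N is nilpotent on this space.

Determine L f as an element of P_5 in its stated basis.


order-1 term: 30x^4 + (164/3)x^3 + 52x^2 + (71/3)x + 17/3
order-2 term: 60x^3 + 172x^2 + 194x + 481/6
order-3 term: 60x^2 + (524/3)x + 142
order-4 term: 30x + 176/3
order-5 term: 6
the series for exp(Δ) f terminates at order 5
exp(Δ) f = 6x^5 + (86/3)x^4 + (344/3)x^3 + (567/2)x^2 + (2543/6)x + 585/2

the result is g(x) = 6x^5 + (86/3)x^4 + (344/3)x^3 + (567/2)x^2 + (2543/6)x + 585/2


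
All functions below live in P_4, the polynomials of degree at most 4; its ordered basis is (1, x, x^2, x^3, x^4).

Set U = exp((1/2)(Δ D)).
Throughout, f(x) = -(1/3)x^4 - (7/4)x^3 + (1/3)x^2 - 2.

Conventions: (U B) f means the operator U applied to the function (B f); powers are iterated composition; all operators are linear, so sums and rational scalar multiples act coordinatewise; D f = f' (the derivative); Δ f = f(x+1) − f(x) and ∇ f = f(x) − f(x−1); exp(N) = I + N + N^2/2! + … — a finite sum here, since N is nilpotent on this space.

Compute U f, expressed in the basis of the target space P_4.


the result is g(x) = -(1/3)x^4 - (7/4)x^3 - (5/3)x^2 - (29/4)x - 143/24

order-1 term: -2x^2 - (29/4)x - 71/24
order-2 term: -1
the series for exp((1/2)(Δ D)) f terminates at order 2
exp((1/2)(Δ D)) f = -(1/3)x^4 - (7/4)x^3 - (5/3)x^2 - (29/4)x - 143/24


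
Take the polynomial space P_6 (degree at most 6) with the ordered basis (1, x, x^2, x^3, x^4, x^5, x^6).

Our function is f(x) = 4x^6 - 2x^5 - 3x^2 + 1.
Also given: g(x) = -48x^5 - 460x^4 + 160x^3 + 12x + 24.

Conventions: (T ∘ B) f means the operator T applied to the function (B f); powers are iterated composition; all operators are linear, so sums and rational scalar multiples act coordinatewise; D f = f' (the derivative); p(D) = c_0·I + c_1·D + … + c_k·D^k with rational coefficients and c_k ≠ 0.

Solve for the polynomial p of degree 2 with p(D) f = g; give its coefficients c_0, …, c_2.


D^0 f = 4x^6 - 2x^5 - 3x^2 + 1
D^1 f = 24x^5 - 10x^4 - 6x
D^2 f = 120x^4 - 40x^3 - 6
matching coefficients of g against c_0 f + c_1 Df + … from the top degree down determines the c_i
solution: c_0 = 0, c_1 = -2, c_2 = -4

p(D) = -2·D − 4·D^2, i.e. c_0 = 0, c_1 = -2, c_2 = -4


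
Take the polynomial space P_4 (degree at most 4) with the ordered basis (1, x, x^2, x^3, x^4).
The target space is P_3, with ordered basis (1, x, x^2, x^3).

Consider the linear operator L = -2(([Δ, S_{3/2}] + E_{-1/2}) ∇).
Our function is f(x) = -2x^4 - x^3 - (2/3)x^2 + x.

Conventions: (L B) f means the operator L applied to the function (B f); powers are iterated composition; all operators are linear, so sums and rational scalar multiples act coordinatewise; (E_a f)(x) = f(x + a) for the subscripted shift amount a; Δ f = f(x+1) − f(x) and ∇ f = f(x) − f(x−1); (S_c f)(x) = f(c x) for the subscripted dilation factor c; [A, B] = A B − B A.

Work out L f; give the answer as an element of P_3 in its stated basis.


g(x) = 16x^3 + 12x^2 + (317/3)x + 11/3

∇ f = -8x^3 + 9x^2 - (19/3)x + 8/3
S_{3/2} ∇ f = -27x^3 + (81/4)x^2 - (19/2)x + 8/3
Δ S_{3/2} ∇ f = -81x^2 - (81/2)x - 65/4
Δ ∇ f = -24x^2 - 6x - 16/3
S_{3/2} Δ ∇ f = -54x^2 - 9x - 16/3
[Δ, S_{3/2}] ∇ f = -27x^2 - (63/2)x - 131/12
E_{-1/2} ∇ f = -8x^3 + 21x^2 - (64/3)x + 109/12
([Δ, S_{3/2}] + E_{-1/2}) ∇ f = -8x^3 - 6x^2 - (317/6)x - 11/6
(-2(([Δ, S_{3/2}] + E_{-1/2}) ∇)) f = 16x^3 + 12x^2 + (317/3)x + 11/3


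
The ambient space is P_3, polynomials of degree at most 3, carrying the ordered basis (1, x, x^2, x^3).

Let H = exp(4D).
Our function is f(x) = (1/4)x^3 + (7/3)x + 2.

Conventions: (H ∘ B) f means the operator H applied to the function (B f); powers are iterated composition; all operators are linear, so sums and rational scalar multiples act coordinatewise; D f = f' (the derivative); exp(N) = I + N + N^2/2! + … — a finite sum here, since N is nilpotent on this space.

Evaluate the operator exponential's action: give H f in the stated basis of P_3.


order-1 term: 3x^2 + 28/3
order-2 term: 12x
order-3 term: 16
the series for exp(4D) f terminates at order 3
exp(4D) f = (1/4)x^3 + 3x^2 + (43/3)x + 82/3

the image equals g(x) = (1/4)x^3 + 3x^2 + (43/3)x + 82/3


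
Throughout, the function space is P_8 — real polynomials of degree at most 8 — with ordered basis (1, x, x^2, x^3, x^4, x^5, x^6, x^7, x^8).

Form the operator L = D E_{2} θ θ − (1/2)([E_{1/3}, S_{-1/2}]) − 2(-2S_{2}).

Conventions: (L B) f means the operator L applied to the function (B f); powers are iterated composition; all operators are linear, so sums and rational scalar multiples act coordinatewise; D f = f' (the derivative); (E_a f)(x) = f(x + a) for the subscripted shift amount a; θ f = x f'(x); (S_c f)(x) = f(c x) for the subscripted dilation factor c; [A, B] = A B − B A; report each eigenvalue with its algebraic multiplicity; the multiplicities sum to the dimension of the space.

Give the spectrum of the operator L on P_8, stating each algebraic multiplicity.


λ = 4 (multiplicity 1), λ = 8 (multiplicity 1), λ = 16 (multiplicity 1), λ = 32 (multiplicity 1), λ = 64 (multiplicity 1), λ = 128 (multiplicity 1), λ = 256 (multiplicity 1), λ = 512 (multiplicity 1), λ = 1024 (multiplicity 1)

image of 1: 4
image of x: 8x + 5/4
image of x^2: 16x^2 + (31/4)x + 385/24
image of x^3: 32x^3 + (435/16)x^2 + (1727/16)x + 5185/48
image of x^4: 64x^4 + (511/8)x^3 + (6145/16)x^2 + (18431/24)x + 442373/864
image of x^5: 128x^5 + (8005/64)x^4 + (95995/96)x^3 + (288005/96)x^2 + (6911975/1728)x + 10368011/5184
image of x^6: 256x^6 + (13821/64)x^5 + (276485/128)x^4 + (829435/96)x^3 + (19906585/1152)x^2 + (29859829/1728)x + 71663623/10368
image of x^7: 512x^7 + (87815/256)x^6 + (1053689/256)x^5 + (15805475/768)x^4 + (379330385/6912)x^3 + (568995917/6912)x^2 + (1365589967/20736)x + 4096770091/186624
image of x^8: 1024x^8 + (32767/64)x^7 + (2752519/384)x^6 + (8257529/192)x^5 + (990904495/6912)x^4 + (1486356403/5184)x^3 + (3567255601/10368)x^2 + (10701766613/46656)x + 73383542869/1119744
the matrix is upper triangular; its diagonal is (4, 8, 16, 32, 64, 128, 256, 512, 1024)
for a triangular matrix the eigenvalues are the diagonal entries, with algebraic multiplicity their repetition count


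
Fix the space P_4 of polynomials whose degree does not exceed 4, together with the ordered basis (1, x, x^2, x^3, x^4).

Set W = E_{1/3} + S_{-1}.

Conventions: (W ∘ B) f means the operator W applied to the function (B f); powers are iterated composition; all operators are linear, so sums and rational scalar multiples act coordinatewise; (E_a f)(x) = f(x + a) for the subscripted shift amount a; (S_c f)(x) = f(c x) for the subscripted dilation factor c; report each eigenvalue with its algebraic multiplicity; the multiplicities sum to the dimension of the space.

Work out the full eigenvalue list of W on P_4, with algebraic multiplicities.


λ = 0 (multiplicity 2), λ = 2 (multiplicity 3)

image of 1: 2
image of x: 1/3
image of x^2: 2x^2 + (2/3)x + 1/9
image of x^3: x^2 + (1/3)x + 1/27
image of x^4: 2x^4 + (4/3)x^3 + (2/3)x^2 + (4/27)x + 1/81
the matrix is upper triangular; its diagonal is (2, 0, 2, 0, 2)
for a triangular matrix the eigenvalues are the diagonal entries, with algebraic multiplicity their repetition count


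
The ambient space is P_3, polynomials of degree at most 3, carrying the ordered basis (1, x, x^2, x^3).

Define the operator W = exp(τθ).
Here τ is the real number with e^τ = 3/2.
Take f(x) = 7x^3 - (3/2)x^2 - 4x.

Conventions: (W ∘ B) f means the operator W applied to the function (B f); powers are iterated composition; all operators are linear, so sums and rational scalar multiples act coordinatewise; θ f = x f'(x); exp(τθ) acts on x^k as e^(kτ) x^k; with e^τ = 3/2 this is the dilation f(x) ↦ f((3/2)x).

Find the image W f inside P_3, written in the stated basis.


exp(τθ) x^k = e^(kτ) x^k; with e^τ = 3/2 this sends x^k to (3/2)^k x^k
x ↦ 3/2 x
x^2 ↦ 9/4 x^2
x^3 ↦ 27/8 x^3
applying this coordinatewise to f: exp(τθ) f = (189/8)x^3 - (27/8)x^2 - 6x

the image equals g(x) = (189/8)x^3 - (27/8)x^2 - 6x


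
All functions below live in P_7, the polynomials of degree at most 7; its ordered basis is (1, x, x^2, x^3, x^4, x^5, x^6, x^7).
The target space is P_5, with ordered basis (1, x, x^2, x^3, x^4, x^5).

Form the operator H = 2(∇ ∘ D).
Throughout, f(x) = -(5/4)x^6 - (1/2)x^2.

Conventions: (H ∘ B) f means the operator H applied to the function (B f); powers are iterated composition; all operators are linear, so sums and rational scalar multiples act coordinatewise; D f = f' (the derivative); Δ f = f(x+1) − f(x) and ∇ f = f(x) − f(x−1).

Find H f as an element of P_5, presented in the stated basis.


D f = -(15/2)x^5 - x
∇ D f = -(75/2)x^4 + 75x^3 - 75x^2 + (75/2)x - 17/2
(2(∇ ∘ D)) f = -75x^4 + 150x^3 - 150x^2 + 75x - 17

the image equals g(x) = -75x^4 + 150x^3 - 150x^2 + 75x - 17


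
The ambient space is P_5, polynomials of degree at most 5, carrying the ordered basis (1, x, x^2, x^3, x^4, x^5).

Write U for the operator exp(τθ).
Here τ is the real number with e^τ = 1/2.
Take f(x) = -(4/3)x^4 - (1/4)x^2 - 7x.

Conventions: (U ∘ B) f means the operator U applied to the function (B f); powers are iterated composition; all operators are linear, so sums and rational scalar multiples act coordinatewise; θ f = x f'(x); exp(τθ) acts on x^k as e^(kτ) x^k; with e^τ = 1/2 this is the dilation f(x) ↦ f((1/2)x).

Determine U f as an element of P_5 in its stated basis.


g(x) = -(1/12)x^4 - (1/16)x^2 - (7/2)x

exp(τθ) x^k = e^(kτ) x^k; with e^τ = 1/2 this sends x^k to (1/2)^k x^k
x ↦ 1/2 x
x^2 ↦ 1/4 x^2
x^4 ↦ 1/16 x^4
applying this coordinatewise to f: exp(τθ) f = -(1/12)x^4 - (1/16)x^2 - (7/2)x


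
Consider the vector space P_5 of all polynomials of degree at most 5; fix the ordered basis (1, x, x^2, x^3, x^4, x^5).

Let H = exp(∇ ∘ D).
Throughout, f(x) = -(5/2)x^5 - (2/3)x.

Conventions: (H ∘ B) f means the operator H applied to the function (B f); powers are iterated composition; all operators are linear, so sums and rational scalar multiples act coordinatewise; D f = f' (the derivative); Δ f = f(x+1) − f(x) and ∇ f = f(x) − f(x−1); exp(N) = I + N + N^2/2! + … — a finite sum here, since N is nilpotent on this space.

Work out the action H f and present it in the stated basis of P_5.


order-1 term: -50x^3 + 75x^2 - 50x + 25/2
order-2 term: -150x + 150
the series for exp(∇ ∘ D) f terminates at order 2
exp(∇ ∘ D) f = -(5/2)x^5 - 50x^3 + 75x^2 - (602/3)x + 325/2

g(x) = -(5/2)x^5 - 50x^3 + 75x^2 - (602/3)x + 325/2


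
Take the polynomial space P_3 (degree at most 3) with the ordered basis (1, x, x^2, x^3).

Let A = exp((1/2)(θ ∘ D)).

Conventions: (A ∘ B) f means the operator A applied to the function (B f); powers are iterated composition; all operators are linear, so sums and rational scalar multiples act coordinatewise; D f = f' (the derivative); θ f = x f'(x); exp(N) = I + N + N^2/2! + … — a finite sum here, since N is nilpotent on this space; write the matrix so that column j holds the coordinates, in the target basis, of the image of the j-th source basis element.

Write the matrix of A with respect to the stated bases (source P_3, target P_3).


image of 1: 1
image of x: x
image of x^2: x^2 + x
image of x^3: x^3 + 3x^2 + (3/2)x
each image's coordinates form column j of the matrix

the matrix is [[1, 0, 0, 0]; [0, 1, 1, 3/2]; [0, 0, 1, 3]; [0, 0, 0, 1]] (rows listed top to bottom)


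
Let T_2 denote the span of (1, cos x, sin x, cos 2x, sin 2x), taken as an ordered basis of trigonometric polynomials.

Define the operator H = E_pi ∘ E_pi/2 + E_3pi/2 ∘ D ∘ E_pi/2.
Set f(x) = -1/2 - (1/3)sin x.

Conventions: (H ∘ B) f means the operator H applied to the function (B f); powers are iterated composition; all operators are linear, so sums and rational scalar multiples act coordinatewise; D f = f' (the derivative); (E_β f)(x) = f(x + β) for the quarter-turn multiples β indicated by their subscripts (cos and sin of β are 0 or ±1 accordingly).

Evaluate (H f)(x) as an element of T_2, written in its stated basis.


the result is g(x) = -1/2

E_pi/2 f = -1/2 - (1/3)cos x
E_pi E_pi/2 f = -1/2 + (1/3)cos x
E_pi/2 f = -1/2 - (1/3)cos x
D E_pi/2 f = (1/3)sin x
E_3pi/2 D E_pi/2 f = -(1/3)cos x
(E_pi ∘ E_pi/2 + E_3pi/2 ∘ D ∘ E_pi/2) f = -1/2


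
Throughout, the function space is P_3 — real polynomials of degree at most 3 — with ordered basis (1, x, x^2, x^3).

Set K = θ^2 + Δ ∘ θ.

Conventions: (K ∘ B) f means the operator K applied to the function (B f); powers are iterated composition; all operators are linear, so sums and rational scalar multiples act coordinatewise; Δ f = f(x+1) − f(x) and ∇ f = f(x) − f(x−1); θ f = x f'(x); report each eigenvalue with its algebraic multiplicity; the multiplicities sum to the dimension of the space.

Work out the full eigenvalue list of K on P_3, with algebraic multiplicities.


image of 1: 0
image of x: x + 1
image of x^2: 4x^2 + 4x + 2
image of x^3: 9x^3 + 9x^2 + 9x + 3
the matrix is upper triangular; its diagonal is (0, 1, 4, 9)
for a triangular matrix the eigenvalues are the diagonal entries, with algebraic multiplicity their repetition count

λ = 0 (multiplicity 1), λ = 1 (multiplicity 1), λ = 4 (multiplicity 1), λ = 9 (multiplicity 1)


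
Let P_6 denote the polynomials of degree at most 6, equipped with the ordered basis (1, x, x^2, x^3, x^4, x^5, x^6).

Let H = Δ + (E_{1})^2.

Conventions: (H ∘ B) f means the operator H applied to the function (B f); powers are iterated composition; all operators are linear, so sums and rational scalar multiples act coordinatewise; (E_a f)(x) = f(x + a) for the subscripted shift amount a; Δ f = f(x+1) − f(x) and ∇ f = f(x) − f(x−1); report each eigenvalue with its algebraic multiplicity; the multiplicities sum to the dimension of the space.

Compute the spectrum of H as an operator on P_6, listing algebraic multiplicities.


λ = 1 (multiplicity 7)

image of 1: 1
image of x: x + 3
image of x^2: x^2 + 6x + 5
image of x^3: x^3 + 9x^2 + 15x + 9
image of x^4: x^4 + 12x^3 + 30x^2 + 36x + 17
image of x^5: x^5 + 15x^4 + 50x^3 + 90x^2 + 85x + 33
image of x^6: x^6 + 18x^5 + 75x^4 + 180x^3 + 255x^2 + 198x + 65
the matrix is upper triangular; its diagonal is (1, 1, 1, 1, 1, 1, 1)
for a triangular matrix the eigenvalues are the diagonal entries, with algebraic multiplicity their repetition count


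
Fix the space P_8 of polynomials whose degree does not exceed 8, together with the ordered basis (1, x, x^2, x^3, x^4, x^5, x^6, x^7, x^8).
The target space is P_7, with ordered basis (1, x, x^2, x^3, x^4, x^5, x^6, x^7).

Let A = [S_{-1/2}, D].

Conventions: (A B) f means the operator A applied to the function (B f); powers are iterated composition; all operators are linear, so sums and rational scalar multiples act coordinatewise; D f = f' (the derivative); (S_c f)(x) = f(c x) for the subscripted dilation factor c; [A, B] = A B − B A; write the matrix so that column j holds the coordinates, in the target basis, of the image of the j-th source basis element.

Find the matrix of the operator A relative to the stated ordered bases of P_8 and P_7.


the matrix is [[0, 3/2, 0, 0, 0, 0, 0, 0, 0]; [0, 0, -3/2, 0, 0, 0, 0, 0, 0]; [0, 0, 0, 9/8, 0, 0, 0, 0, 0]; [0, 0, 0, 0, -3/4, 0, 0, 0, 0]; [0, 0, 0, 0, 0, 15/32, 0, 0, 0]; [0, 0, 0, 0, 0, 0, -9/32, 0, 0]; [0, 0, 0, 0, 0, 0, 0, 21/128, 0]; [0, 0, 0, 0, 0, 0, 0, 0, -3/32]] (rows listed top to bottom)

image of 1: 0
image of x: 3/2
image of x^2: -(3/2)x
image of x^3: (9/8)x^2
image of x^4: -(3/4)x^3
image of x^5: (15/32)x^4
image of x^6: -(9/32)x^5
image of x^7: (21/128)x^6
image of x^8: -(3/32)x^7
each image's coordinates form column j of the matrix


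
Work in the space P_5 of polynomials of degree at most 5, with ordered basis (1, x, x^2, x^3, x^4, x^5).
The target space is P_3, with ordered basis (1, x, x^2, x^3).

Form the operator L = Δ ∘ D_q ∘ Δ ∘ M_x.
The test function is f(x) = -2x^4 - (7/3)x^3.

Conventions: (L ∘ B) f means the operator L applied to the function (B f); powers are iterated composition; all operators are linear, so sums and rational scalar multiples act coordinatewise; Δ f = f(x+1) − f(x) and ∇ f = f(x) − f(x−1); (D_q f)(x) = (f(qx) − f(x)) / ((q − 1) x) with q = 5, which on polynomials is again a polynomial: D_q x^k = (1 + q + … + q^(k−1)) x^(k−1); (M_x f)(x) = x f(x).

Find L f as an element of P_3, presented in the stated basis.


M_x f = -2x^5 - (7/3)x^4
Δ M_x f = -10x^4 - (88/3)x^3 - 34x^2 - (58/3)x - 13/3
D_q Δ M_x f = -1560x^3 - (2728/3)x^2 - 204x - 58/3
Δ (D_q ∘ Δ) M_x f = -4680x^2 - (19496/3)x - 8020/3

the image equals g(x) = -4680x^2 - (19496/3)x - 8020/3


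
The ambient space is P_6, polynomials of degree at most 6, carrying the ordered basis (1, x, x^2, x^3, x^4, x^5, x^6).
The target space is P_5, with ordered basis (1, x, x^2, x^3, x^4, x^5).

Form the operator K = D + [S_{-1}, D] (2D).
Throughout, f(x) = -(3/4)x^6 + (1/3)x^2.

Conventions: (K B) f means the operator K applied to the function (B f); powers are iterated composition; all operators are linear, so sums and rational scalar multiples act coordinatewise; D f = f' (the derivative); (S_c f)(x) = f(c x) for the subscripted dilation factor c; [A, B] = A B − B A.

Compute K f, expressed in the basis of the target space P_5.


D f = -(9/2)x^5 + (2/3)x
D f = -(9/2)x^5 + (2/3)x
(2D) f = -9x^5 + (4/3)x
D (2D) f = -45x^4 + 4/3
S_{-1} D (2D) f = -45x^4 + 4/3
S_{-1} (2D) f = 9x^5 - (4/3)x
D S_{-1} (2D) f = 45x^4 - 4/3
[S_{-1}, D] (2D) f = -90x^4 + 8/3
(D + [S_{-1}, D] (2D)) f = -(9/2)x^5 - 90x^4 + (2/3)x + 8/3

the image equals g(x) = -(9/2)x^5 - 90x^4 + (2/3)x + 8/3


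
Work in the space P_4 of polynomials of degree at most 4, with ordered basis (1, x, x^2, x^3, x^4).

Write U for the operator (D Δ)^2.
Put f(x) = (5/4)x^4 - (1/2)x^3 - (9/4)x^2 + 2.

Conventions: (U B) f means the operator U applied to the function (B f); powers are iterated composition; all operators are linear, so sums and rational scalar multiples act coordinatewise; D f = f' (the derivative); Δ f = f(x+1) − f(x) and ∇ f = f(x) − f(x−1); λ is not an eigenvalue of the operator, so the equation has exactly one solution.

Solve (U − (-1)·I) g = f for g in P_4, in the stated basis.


write g with unknown coordinates in the stated basis and equate coefficients in (U − (-1)·I) g = f
solving from the highest basis element down gives g = (5/4)x^4 - (1/2)x^3 - (9/4)x^2 - 28
check: U g = 30
so U g − (-1)·g = (5/4)x^4 - (1/2)x^3 - (9/4)x^2 + 2 = f ✓

g(x) = (5/4)x^4 - (1/2)x^3 - (9/4)x^2 - 28


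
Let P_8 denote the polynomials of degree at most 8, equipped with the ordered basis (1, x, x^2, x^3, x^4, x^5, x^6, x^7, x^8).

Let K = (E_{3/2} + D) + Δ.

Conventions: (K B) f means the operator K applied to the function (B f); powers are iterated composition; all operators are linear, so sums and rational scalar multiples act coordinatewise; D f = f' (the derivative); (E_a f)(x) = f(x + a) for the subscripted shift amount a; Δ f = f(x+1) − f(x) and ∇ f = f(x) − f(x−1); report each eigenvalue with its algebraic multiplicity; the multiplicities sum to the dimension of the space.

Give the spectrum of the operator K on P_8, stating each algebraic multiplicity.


image of 1: 1
image of x: x + 7/2
image of x^2: x^2 + 7x + 13/4
image of x^3: x^3 + (21/2)x^2 + (39/4)x + 35/8
image of x^4: x^4 + 14x^3 + (39/2)x^2 + (35/2)x + 97/16
image of x^5: x^5 + (35/2)x^4 + (65/2)x^3 + (175/4)x^2 + (485/16)x + 275/32
image of x^6: x^6 + 21x^5 + (195/4)x^4 + (175/2)x^3 + (1455/16)x^2 + (825/16)x + 793/64
image of x^7: x^7 + (49/2)x^6 + (273/4)x^5 + (1225/8)x^4 + (3395/16)x^3 + (5775/32)x^2 + (5551/64)x + 2315/128
image of x^8: x^8 + 28x^7 + 91x^6 + 245x^5 + (3395/8)x^4 + (1925/4)x^3 + (5551/16)x^2 + (2315/16)x + 6817/256
the matrix is upper triangular; its diagonal is (1, 1, 1, 1, 1, 1, 1, 1, 1)
for a triangular matrix the eigenvalues are the diagonal entries, with algebraic multiplicity their repetition count

λ = 1 (multiplicity 9)


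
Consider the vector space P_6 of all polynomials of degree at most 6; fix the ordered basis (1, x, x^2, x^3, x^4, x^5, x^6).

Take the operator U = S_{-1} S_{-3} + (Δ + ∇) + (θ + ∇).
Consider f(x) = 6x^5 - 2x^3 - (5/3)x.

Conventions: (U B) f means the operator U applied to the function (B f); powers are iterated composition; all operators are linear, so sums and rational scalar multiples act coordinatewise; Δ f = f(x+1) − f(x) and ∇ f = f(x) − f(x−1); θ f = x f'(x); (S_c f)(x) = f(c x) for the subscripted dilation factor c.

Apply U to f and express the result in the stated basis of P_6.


the result is g(x) = 1488x^5 + 90x^4 - 120x^3 + 162x^2 - (92/3)x + 7

S_{-3} f = -1458x^5 + 54x^3 + 5x
S_{-1} S_{-3} f = 1458x^5 - 54x^3 - 5x
Δ f = 30x^4 + 60x^3 + 54x^2 + 24x + 7/3
∇ f = 30x^4 - 60x^3 + 54x^2 - 24x + 7/3
(Δ + ∇) f = 60x^4 + 108x^2 + 14/3
θ f = 30x^5 - 6x^3 - (5/3)x
∇ f = 30x^4 - 60x^3 + 54x^2 - 24x + 7/3
(θ + ∇) f = 30x^5 + 30x^4 - 66x^3 + 54x^2 - (77/3)x + 7/3
(S_{-1} S_{-3} + (Δ + ∇) + (θ + ∇)) f = 1488x^5 + 90x^4 - 120x^3 + 162x^2 - (92/3)x + 7


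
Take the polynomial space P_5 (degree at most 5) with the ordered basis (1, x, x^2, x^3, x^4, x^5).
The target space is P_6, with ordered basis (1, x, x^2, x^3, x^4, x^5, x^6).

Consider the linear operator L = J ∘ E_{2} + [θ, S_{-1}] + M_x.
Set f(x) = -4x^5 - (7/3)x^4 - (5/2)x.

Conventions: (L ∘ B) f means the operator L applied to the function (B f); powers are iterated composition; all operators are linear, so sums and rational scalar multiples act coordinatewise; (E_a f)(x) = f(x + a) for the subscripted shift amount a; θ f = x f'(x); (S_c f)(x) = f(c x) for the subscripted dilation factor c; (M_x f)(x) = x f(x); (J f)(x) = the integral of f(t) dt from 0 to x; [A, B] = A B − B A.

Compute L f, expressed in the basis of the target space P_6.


g(x) = -(14/3)x^6 - (54/5)x^5 - (134/3)x^4 - (376/3)x^3 - (2413/12)x^2 - (511/3)x

E_{2} f = -4x^5 - (127/3)x^4 - (536/3)x^3 - 376x^2 - (2383/6)x - 511/3
J E_{2} f = -(2/3)x^6 - (127/15)x^5 - (134/3)x^4 - (376/3)x^3 - (2383/12)x^2 - (511/3)x
S_{-1} f = 4x^5 - (7/3)x^4 + (5/2)x
θ S_{-1} f = 20x^5 - (28/3)x^4 + (5/2)x
θ f = -20x^5 - (28/3)x^4 - (5/2)x
S_{-1} θ f = 20x^5 - (28/3)x^4 + (5/2)x
[θ, S_{-1}] f = 0
M_x f = -4x^6 - (7/3)x^5 - (5/2)x^2
(J ∘ E_{2} + [θ, S_{-1}] + M_x) f = -(14/3)x^6 - (54/5)x^5 - (134/3)x^4 - (376/3)x^3 - (2413/12)x^2 - (511/3)x


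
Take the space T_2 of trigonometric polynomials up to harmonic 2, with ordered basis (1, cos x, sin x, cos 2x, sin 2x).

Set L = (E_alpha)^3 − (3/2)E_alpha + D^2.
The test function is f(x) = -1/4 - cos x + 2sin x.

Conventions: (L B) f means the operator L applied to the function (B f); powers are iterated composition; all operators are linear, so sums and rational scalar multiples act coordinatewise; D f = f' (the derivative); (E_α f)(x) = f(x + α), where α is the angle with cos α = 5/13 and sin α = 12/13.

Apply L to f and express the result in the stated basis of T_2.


E_alpha f = -1/4 + (19/13)cos x + (22/13)sin x
E_alpha E_alpha f = -1/4 + (359/169)cos x - (118/169)sin x
E_alpha E_alpha E_alpha f = -1/4 + (379/2197)cos x - (4898/2197)sin x
E_alpha f = -1/4 + (19/13)cos x + (22/13)sin x
(-(3/2)E_alpha) f = 3/8 - (57/26)cos x - (33/13)sin x
D f = 2cos x + sin x
D D f = cos x - 2sin x
((E_alpha)^3 − (3/2)E_alpha + D^2) f = 1/8 - (4481/4394)cos x - (14869/2197)sin x

g(x) = 1/8 - (4481/4394)cos x - (14869/2197)sin x


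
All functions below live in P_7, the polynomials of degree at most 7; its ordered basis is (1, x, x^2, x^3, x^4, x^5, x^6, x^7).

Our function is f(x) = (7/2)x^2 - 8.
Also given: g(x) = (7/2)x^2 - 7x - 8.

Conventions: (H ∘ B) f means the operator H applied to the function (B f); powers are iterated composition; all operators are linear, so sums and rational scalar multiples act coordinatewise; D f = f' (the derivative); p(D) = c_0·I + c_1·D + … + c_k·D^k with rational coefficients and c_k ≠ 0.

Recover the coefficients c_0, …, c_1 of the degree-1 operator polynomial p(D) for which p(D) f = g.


D^0 f = (7/2)x^2 - 8
D^1 f = 7x
matching coefficients of g against c_0 f + c_1 Df + … from the top degree down determines the c_i
solution: c_0 = 1, c_1 = -1

p(D) = I − D, i.e. c_0 = 1, c_1 = -1


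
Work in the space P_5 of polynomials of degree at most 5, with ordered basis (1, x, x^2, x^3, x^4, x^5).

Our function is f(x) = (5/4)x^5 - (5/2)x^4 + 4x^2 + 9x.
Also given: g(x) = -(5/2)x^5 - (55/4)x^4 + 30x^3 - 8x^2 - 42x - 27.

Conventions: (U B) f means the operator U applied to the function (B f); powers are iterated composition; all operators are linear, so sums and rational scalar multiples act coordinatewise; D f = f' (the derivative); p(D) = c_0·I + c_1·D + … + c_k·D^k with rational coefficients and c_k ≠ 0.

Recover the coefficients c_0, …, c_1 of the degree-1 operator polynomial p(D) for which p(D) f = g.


c_0 = -2, c_1 = -3

D^0 f = (5/4)x^5 - (5/2)x^4 + 4x^2 + 9x
D^1 f = (25/4)x^4 - 10x^3 + 8x + 9
matching coefficients of g against c_0 f + c_1 Df + … from the top degree down determines the c_i
solution: c_0 = -2, c_1 = -3


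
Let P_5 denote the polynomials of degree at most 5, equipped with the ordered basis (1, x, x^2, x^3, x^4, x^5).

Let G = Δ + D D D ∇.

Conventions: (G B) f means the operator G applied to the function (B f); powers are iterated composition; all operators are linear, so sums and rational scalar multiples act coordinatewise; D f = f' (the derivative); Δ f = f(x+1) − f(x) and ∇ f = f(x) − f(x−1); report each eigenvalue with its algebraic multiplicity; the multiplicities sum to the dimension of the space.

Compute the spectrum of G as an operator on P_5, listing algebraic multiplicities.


image of 1: 0
image of x: 1
image of x^2: 2x + 1
image of x^3: 3x^2 + 3x + 1
image of x^4: 4x^3 + 6x^2 + 4x + 25
image of x^5: 5x^4 + 10x^3 + 10x^2 + 125x - 59
the matrix is upper triangular; its diagonal is (0, 0, 0, 0, 0, 0)
for a triangular matrix the eigenvalues are the diagonal entries, with algebraic multiplicity their repetition count

λ = 0 (multiplicity 6)


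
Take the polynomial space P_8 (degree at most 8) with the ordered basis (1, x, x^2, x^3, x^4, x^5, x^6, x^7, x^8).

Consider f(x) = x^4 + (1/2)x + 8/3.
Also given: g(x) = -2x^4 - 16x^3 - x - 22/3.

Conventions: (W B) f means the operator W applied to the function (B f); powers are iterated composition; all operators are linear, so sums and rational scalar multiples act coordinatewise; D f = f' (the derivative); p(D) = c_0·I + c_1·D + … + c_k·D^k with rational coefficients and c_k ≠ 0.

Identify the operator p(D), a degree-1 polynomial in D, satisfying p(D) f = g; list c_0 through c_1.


D^0 f = x^4 + (1/2)x + 8/3
D^1 f = 4x^3 + 1/2
matching coefficients of g against c_0 f + c_1 Df + … from the top degree down determines the c_i
solution: c_0 = -2, c_1 = -4

p(D) = -2·I − 4·D, i.e. c_0 = -2, c_1 = -4


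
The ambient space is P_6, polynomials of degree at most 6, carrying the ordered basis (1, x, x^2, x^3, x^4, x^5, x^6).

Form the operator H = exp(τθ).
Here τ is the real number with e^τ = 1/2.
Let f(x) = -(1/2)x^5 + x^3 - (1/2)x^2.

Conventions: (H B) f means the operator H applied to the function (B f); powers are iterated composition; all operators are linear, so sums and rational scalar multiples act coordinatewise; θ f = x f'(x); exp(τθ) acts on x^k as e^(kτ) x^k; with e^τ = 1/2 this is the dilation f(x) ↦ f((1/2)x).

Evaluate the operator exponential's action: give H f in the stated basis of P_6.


exp(τθ) x^k = e^(kτ) x^k; with e^τ = 1/2 this sends x^k to (1/2)^k x^k
x^2 ↦ 1/4 x^2
x^3 ↦ 1/8 x^3
x^5 ↦ 1/32 x^5
applying this coordinatewise to f: exp(τθ) f = -(1/64)x^5 + (1/8)x^3 - (1/8)x^2

g(x) = -(1/64)x^5 + (1/8)x^3 - (1/8)x^2


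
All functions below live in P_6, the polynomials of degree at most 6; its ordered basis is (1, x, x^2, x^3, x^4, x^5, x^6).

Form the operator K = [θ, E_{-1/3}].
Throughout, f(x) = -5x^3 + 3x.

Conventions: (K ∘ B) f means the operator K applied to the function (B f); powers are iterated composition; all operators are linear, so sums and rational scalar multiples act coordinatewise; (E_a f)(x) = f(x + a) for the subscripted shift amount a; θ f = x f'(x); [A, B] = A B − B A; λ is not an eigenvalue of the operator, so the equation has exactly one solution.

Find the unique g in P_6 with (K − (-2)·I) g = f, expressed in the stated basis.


write g with unknown coordinates in the stated basis and equate coefficients in (K − (-2)·I) g = f
solving from the highest basis element down gives g = -(5/2)x^3 + (5/4)x^2 + (1/4)x + 17/72
check: K g = -(5/2)x^2 + (5/2)x - 17/36
so K g − (-2)·g = -5x^3 + 3x = f ✓

g(x) = -(5/2)x^3 + (5/4)x^2 + (1/4)x + 17/72


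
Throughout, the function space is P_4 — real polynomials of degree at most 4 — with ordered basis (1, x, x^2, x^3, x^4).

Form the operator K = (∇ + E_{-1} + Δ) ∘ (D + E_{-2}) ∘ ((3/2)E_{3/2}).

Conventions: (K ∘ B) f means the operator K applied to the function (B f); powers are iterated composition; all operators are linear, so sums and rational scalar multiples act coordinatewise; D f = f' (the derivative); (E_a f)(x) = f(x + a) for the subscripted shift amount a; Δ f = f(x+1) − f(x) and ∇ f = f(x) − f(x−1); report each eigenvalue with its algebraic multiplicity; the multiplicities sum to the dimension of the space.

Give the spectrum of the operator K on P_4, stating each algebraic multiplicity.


λ = 3/2 (multiplicity 5)

image of 1: 3/2
image of x: (3/2)x + 9/4
image of x^2: (3/2)x^2 + (9/2)x + 63/8
image of x^3: (3/2)x^3 + (27/4)x^2 + (189/8)x + 453/16
image of x^4: (3/2)x^4 + 9x^3 + (189/4)x^2 + (453/4)x + 3003/32
the matrix is upper triangular; its diagonal is (3/2, 3/2, 3/2, 3/2, 3/2)
for a triangular matrix the eigenvalues are the diagonal entries, with algebraic multiplicity their repetition count


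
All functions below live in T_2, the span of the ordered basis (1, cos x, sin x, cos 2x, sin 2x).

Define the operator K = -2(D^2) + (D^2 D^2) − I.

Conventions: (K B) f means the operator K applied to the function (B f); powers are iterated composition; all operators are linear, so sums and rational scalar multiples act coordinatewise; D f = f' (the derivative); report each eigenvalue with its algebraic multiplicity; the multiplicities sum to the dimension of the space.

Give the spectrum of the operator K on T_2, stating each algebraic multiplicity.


image of 1: -1
image of cos x: 2cos x
image of sin x: 2sin x
image of cos 2x: 23cos 2x
image of sin 2x: 23sin 2x
the matrix is diagonal; its diagonal is (-1, 2, 2, 23, 23)
for a triangular matrix the eigenvalues are the diagonal entries, with algebraic multiplicity their repetition count

λ = -1 (multiplicity 1), λ = 2 (multiplicity 2), λ = 23 (multiplicity 2)


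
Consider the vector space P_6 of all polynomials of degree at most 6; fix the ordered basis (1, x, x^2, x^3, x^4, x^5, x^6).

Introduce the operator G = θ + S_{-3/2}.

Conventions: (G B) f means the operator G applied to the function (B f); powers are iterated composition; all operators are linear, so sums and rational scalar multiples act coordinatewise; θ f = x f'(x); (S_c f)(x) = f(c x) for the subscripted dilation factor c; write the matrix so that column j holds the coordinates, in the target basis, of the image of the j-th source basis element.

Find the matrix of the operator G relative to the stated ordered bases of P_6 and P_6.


the matrix is [[1, 0, 0, 0, 0, 0, 0]; [0, -1/2, 0, 0, 0, 0, 0]; [0, 0, 17/4, 0, 0, 0, 0]; [0, 0, 0, -3/8, 0, 0, 0]; [0, 0, 0, 0, 145/16, 0, 0]; [0, 0, 0, 0, 0, -83/32, 0]; [0, 0, 0, 0, 0, 0, 1113/64]] (rows listed top to bottom)

image of 1: 1
image of x: -(1/2)x
image of x^2: (17/4)x^2
image of x^3: -(3/8)x^3
image of x^4: (145/16)x^4
image of x^5: -(83/32)x^5
image of x^6: (1113/64)x^6
each image's coordinates form column j of the matrix


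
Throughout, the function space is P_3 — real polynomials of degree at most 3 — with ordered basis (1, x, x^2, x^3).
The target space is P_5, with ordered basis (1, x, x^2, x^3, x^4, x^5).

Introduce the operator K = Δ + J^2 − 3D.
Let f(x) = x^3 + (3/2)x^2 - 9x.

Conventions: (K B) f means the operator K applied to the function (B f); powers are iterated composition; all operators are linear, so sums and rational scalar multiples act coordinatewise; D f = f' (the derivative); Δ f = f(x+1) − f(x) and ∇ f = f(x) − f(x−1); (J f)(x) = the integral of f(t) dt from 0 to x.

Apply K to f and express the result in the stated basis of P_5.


the image equals g(x) = (1/20)x^5 + (1/8)x^4 - (3/2)x^3 - 6x^2 - 3x + 41/2

Δ f = 3x^2 + 6x - 13/2
J f = (1/4)x^4 + (1/2)x^3 - (9/2)x^2
J J f = (1/20)x^5 + (1/8)x^4 - (3/2)x^3
D f = 3x^2 + 3x - 9
(-3D) f = -9x^2 - 9x + 27
(Δ + J^2 − 3D) f = (1/20)x^5 + (1/8)x^4 - (3/2)x^3 - 6x^2 - 3x + 41/2


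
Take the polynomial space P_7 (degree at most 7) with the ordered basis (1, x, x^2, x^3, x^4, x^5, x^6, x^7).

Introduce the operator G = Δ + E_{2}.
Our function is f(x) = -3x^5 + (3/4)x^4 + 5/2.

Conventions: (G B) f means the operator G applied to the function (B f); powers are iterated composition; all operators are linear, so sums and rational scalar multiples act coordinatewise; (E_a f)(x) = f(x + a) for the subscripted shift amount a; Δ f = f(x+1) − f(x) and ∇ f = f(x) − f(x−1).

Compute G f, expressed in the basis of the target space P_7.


the image equals g(x) = -3x^5 - (177/4)x^4 - 141x^3 - (495/2)x^2 - 228x - 335/4

Δ f = -15x^4 - 27x^3 - (51/2)x^2 - 12x - 9/4
E_{2} f = -3x^5 - (117/4)x^4 - 114x^3 - 222x^2 - 216x - 163/2
(Δ + E_{2}) f = -3x^5 - (177/4)x^4 - 141x^3 - (495/2)x^2 - 228x - 335/4


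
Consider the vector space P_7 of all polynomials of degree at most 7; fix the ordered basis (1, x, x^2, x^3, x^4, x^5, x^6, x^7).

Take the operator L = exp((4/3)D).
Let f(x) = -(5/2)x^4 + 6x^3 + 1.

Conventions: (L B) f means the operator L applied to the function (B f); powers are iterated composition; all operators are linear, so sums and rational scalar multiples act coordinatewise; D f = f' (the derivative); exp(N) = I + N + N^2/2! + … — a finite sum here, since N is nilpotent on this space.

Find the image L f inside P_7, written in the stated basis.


the result is g(x) = -(5/2)x^4 - (22/3)x^3 - (8/3)x^2 + (224/27)x + 593/81

order-1 term: -(40/3)x^3 + 24x^2
order-2 term: -(80/3)x^2 + 32x
order-3 term: -(640/27)x + 128/9
order-4 term: -640/81
the series for exp((4/3)D) f terminates at order 4
exp((4/3)D) f = -(5/2)x^4 - (22/3)x^3 - (8/3)x^2 + (224/27)x + 593/81


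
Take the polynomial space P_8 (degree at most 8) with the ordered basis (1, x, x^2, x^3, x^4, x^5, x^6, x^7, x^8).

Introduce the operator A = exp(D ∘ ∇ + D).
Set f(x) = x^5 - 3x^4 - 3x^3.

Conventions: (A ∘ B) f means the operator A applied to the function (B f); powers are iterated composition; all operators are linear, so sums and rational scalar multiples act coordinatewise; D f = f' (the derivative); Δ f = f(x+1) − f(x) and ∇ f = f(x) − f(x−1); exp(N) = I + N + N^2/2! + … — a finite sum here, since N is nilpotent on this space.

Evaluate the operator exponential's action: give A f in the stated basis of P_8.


the result is g(x) = x^5 + 2x^4 + 15x^3 - 23x^2 + 10x - 57

order-1 term: 5x^4 + 8x^3 - 75x^2 + 38x - 8
order-2 term: 10x^3 + 42x^2 - 81x - 58
order-3 term: 10x^2 + 48x - 9
order-4 term: 5x + 17
order-5 term: 1
the series for exp(D ∘ ∇ + D) f terminates at order 5
exp(D ∘ ∇ + D) f = x^5 + 2x^4 + 15x^3 - 23x^2 + 10x - 57


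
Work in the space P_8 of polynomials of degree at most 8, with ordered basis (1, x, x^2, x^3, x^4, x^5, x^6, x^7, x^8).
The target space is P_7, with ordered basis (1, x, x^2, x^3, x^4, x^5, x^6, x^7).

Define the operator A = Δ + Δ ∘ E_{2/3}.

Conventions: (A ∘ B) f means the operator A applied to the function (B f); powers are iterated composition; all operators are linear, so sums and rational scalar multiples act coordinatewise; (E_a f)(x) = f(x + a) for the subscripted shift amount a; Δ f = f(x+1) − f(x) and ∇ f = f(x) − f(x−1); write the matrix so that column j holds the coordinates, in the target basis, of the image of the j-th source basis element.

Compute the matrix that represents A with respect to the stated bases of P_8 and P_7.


image of 1: 0
image of x: 2
image of x^2: 4x + 10/3
image of x^3: 6x^2 + 10x + 16/3
image of x^4: 8x^3 + 20x^2 + (64/3)x + 230/27
image of x^5: 10x^4 + (100/3)x^3 + (160/3)x^2 + (1150/27)x + 1112/81
image of x^6: 12x^5 + 50x^4 + (320/3)x^3 + (1150/9)x^2 + (2224/27)x + 1810/81
image of x^7: 14x^6 + 70x^5 + (560/3)x^4 + (8050/27)x^3 + (7784/27)x^2 + (12670/81)x + 26728/729
image of x^8: 16x^7 + (280/3)x^6 + (896/3)x^5 + (16100/27)x^4 + (62272/81)x^3 + (50680/81)x^2 + (213824/729)x + 132310/2187
each image's coordinates form column j of the matrix

the matrix is [[0, 2, 10/3, 16/3, 230/27, 1112/81, 1810/81, 26728/729, 132310/2187]; [0, 0, 4, 10, 64/3, 1150/27, 2224/27, 12670/81, 213824/729]; [0, 0, 0, 6, 20, 160/3, 1150/9, 7784/27, 50680/81]; [0, 0, 0, 0, 8, 100/3, 320/3, 8050/27, 62272/81]; [0, 0, 0, 0, 0, 10, 50, 560/3, 16100/27]; [0, 0, 0, 0, 0, 0, 12, 70, 896/3]; [0, 0, 0, 0, 0, 0, 0, 14, 280/3]; [0, 0, 0, 0, 0, 0, 0, 0, 16]] (rows listed top to bottom)


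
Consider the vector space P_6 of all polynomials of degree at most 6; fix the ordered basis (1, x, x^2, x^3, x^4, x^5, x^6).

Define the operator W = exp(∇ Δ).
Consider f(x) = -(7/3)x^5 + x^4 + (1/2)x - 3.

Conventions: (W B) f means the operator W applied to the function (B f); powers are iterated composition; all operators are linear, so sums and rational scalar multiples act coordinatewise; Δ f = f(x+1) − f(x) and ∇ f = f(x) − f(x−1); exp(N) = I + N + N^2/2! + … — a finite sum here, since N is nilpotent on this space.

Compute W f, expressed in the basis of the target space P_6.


order-1 term: -(140/3)x^3 + 12x^2 - (70/3)x + 2
order-2 term: -140x + 12
the series for exp(∇ Δ) f terminates at order 2
exp(∇ Δ) f = -(7/3)x^5 + x^4 - (140/3)x^3 + 12x^2 - (977/6)x + 11

the result is g(x) = -(7/3)x^5 + x^4 - (140/3)x^3 + 12x^2 - (977/6)x + 11
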